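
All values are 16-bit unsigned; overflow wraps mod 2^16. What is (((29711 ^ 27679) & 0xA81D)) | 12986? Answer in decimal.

29711 = 0111010000001111
27679 = 0110110000011111
→ ^ → 0001100000010000 = 6160
0xA81D = 1010100000011101
→ & → 0000100000010000 = 2064
12986 = 0011001010111010
→ | → 0011101010111010 = 15034

15034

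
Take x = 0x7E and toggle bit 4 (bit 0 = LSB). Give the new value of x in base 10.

x = 01111110
bit 4 is currently 1; toggle it via x ^ (1 << 4) = x ^ 16
→ 01101110 = 110

110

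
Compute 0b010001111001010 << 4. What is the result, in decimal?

x = 000010001111001010
shift left by 4 → 100011110010100000 = 146592
(equivalently, 9162 × 2^4 = 9162 × 16)

146592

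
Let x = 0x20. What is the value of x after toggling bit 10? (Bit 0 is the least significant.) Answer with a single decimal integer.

x = 00000100000
bit 10 is currently 0; toggle it via x ^ (1 << 10) = x ^ 1024
→ 10000100000 = 1056

1056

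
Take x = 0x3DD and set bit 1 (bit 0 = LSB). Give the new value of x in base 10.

x = 0001111011101
bit 1 is currently 0; set it via x | (1 << 1) = x | 2
→ 0001111011111 = 991

991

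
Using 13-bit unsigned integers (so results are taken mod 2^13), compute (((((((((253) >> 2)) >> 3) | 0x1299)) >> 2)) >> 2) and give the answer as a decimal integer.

297

253 = 0000011111101
→ >> 2 → 0000000111111 = 63
→ >> 3 → 0000000000111 = 7
0x1299 = 1001010011001
→ | → 1001010011111 = 4767
→ >> 2 → 0010010100111 = 1191
→ >> 2 → 0000100101001 = 297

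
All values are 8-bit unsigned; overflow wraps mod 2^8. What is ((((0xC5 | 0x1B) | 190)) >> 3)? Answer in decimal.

31

0xC5 = 11000101
0x1B = 00011011
→ | → 11011111 = 223
190 = 10111110
→ | → 11111111 = 255
→ >> 3 → 00011111 = 31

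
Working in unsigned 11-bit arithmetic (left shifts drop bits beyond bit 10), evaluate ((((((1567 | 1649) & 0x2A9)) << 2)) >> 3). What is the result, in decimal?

20

1567 = 11000011111
1649 = 11001110001
→ | → 11001111111 = 1663
0x2A9 = 01010101001
→ & → 01000101001 = 553
→ << 2 (mod 2^11) → 00010100100 = 164
→ >> 3 → 00000010100 = 20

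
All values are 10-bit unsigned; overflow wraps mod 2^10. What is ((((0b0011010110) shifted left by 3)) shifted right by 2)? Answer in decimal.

0b0011010110 = 0011010110
→ shifted left by 3 (mod 2^10) → 1010110000 = 688
→ shifted right by 2 → 0010101100 = 172

172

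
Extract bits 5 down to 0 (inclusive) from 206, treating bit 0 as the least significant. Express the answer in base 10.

14

v = 11001110
Shift right by 0: 11001110
Mask low 6 bits: 001110 = 14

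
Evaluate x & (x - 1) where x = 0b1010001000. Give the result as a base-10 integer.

640

x = 1010001000 = 648
x - 1 = 1010000111
AND   = 1010000000 = 640
(x & (x - 1) clears the lowest set bit of x.)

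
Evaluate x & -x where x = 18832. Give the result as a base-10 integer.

16

x = 100100110010000 = 18832
-x (two's complement) = …011011001110000
AND   = 000000000010000 = 16
(x & -x isolates the lowest set bit of x.)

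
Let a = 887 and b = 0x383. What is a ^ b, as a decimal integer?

244

887 = 1101110111
0x383 = 1110000011
XOR → 0011110100 = 244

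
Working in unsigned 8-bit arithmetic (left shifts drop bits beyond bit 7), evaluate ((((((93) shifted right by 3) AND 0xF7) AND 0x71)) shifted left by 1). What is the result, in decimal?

2

93 = 01011101
→ shifted right by 3 → 00001011 = 11
0xF7 = 11110111
→ AND → 00000011 = 3
0x71 = 01110001
→ AND → 00000001 = 1
→ shifted left by 1 (mod 2^8) → 00000010 = 2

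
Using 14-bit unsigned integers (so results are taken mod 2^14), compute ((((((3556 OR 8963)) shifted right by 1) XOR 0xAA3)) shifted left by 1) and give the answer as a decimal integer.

3556 = 00110111100100
8963 = 10001100000011
→ OR → 10111111100111 = 12263
→ shifted right by 1 → 01011111110011 = 6131
0xAA3 = 00101010100011
→ XOR → 01110101010000 = 7504
→ shifted left by 1 (mod 2^14) → 11101010100000 = 15008

15008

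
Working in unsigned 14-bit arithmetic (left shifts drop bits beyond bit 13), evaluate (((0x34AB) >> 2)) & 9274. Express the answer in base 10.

1066

0x34AB = 11010010101011
→ >> 2 → 00110100101010 = 3370
9274 = 10010000111010
→ & → 00010000101010 = 1066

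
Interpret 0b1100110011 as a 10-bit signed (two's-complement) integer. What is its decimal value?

pattern = 1100110011 (MSB is 1 ⇒ negative)
Invert: 0011001100, add 1 → 0011001101 = 205, so the value is -205.
(Equivalently: 819 - 2^10 = 819 - 1024 = -205.)

-205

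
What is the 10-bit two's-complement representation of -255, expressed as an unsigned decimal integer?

769

255 in 10 bits: 0011111111
Invert: 1100000000
Add 1:  1100000001 = 769
(Check: 2^10 - 255 = 1024 - 255 = 769.)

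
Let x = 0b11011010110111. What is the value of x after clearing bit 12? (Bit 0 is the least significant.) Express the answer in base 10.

x = 11011010110111
bit 12 is currently 1; clear it via x & ~(1 << 12) = x & ~4096
→ 10011010110111 = 9911

9911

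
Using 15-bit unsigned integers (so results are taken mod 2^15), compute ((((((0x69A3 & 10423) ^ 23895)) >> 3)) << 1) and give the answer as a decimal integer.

7548

0x69A3 = 110100110100011
10423 = 010100010110111
→ & → 010100010100011 = 10403
23895 = 101110101010111
→ ^ → 111010111110100 = 30196
→ >> 3 → 000111010111110 = 3774
→ << 1 (mod 2^15) → 001110101111100 = 7548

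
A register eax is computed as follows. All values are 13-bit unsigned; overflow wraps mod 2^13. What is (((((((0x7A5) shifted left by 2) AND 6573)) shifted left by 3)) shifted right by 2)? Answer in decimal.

264

0x7A5 = 0011110100101
→ shifted left by 2 (mod 2^13) → 1111010010100 = 7828
6573 = 1100110101101
→ AND → 1100010000100 = 6276
→ shifted left by 3 (mod 2^13) → 0010000100000 = 1056
→ shifted right by 2 → 0000100001000 = 264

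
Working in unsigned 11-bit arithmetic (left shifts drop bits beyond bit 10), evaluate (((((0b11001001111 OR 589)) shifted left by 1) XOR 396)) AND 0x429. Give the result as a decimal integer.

1024

0b11001001111 = 11001001111
589 = 01001001101
→ OR → 11001001111 = 1615
→ shifted left by 1 (mod 2^11) → 10010011110 = 1182
396 = 00110001100
→ XOR → 10100010010 = 1298
0x429 = 10000101001
→ AND → 10000000000 = 1024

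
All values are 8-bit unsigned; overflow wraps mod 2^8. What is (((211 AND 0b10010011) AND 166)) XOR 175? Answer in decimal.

45

211 = 11010011
0b10010011 = 10010011
→ AND → 10010011 = 147
166 = 10100110
→ AND → 10000010 = 130
175 = 10101111
→ XOR → 00101101 = 45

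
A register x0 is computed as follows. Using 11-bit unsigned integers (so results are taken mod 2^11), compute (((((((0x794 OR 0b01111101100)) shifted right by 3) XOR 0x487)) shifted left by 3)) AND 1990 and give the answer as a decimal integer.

960

0x794 = 11110010100
0b01111101100 = 01111101100
→ OR → 11111111100 = 2044
→ shifted right by 3 → 00011111111 = 255
0x487 = 10010000111
→ XOR → 10001111000 = 1144
→ shifted left by 3 (mod 2^11) → 01111000000 = 960
1990 = 11111000110
→ AND → 01111000000 = 960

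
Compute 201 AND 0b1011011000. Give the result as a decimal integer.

201 = 0011001001
b = 1011011000
AND → 0011001000 = 200

200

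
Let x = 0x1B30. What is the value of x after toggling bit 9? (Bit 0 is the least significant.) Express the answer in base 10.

6448

x = 1101100110000
bit 9 is currently 1; toggle it via x ^ (1 << 9) = x ^ 512
→ 1100100110000 = 6448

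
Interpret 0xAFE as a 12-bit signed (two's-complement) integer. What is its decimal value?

pattern = 101011111110 (MSB is 1 ⇒ negative)
Invert: 010100000001, add 1 → 010100000010 = 1282, so the value is -1282.
(Equivalently: 2814 - 2^12 = 2814 - 4096 = -1282.)

-1282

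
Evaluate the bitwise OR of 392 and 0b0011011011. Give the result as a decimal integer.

475

392 = 110001000
b = 011011011
 OR → 111011011 = 475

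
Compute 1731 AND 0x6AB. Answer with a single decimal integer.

1731 = 11011000011
0x6AB = 11010101011
AND → 11010000011 = 1667

1667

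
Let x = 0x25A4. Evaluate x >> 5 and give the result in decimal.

0x25A4 = 10010110100100
shift right by 5 → 00000100101101 = 301
(equivalently, floor(9636 / 32))

301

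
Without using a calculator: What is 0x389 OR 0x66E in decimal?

2031

0x389 = 01110001001
0x66E = 11001101110
 OR → 11111101111 = 2031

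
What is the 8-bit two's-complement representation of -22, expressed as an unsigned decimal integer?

22 in 8 bits: 00010110
Invert: 11101001
Add 1:  11101010 = 234
(Check: 2^8 - 22 = 256 - 22 = 234.)

234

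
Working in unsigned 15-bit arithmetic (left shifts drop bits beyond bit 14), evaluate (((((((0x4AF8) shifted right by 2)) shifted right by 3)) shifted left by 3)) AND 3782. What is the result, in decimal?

0x4AF8 = 100101011111000
→ shifted right by 2 → 001001010111110 = 4798
→ shifted right by 3 → 000001001010111 = 599
→ shifted left by 3 (mod 2^15) → 001001010111000 = 4792
3782 = 000111011000110
→ AND → 000001010000000 = 640

640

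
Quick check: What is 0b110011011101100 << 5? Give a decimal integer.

x = 00000110011011101100
shift left by 5 → 11001101110110000000 = 843136
(equivalently, 26348 × 2^5 = 26348 × 32)

843136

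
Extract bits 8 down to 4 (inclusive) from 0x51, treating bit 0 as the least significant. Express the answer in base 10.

5

v = 00001010001
Shift right by 4: 0000101
Mask low 5 bits: 00101 = 5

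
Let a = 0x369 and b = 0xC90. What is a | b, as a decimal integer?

4089

0x369 = 001101101001
0xC90 = 110010010000
 OR → 111111111001 = 4089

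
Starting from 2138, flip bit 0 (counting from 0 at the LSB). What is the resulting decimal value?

x = 100001011010
bit 0 is currently 0; toggle it via x ^ (1 << 0) = x ^ 1
→ 100001011011 = 2139

2139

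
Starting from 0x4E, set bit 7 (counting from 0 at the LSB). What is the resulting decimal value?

206

x = 01001110
bit 7 is currently 0; set it via x | (1 << 7) = x | 128
→ 11001110 = 206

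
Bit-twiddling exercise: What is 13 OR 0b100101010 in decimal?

13 = 000001101
b = 100101010
 OR → 100101111 = 303

303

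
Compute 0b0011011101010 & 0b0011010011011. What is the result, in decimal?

a = 11011101010
b = 11010011011
AND → 11010001010 = 1674

1674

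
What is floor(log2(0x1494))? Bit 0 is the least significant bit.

12

0x1494 = 1010010010100
The topmost 1 is at position 12 (since 2^12 = 4096 ≤ 5268 < 8192).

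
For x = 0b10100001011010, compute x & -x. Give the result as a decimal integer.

x = 10100001011010 = 10330
-x (two's complement) = …01011110100110
AND   = 00000000000010 = 2
(x & -x isolates the lowest set bit of x.)

2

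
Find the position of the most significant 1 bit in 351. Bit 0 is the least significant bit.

8

351 = 101011111
The topmost 1 is at position 8 (since 2^8 = 256 ≤ 351 < 512).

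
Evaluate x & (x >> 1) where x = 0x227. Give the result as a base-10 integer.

x = 1000100111 = 551
x>>1 = 0100010011
AND  = 0000000011 = 3
(x & (x >> 1) has a 1 wherever x has two consecutive 1 bits.)

3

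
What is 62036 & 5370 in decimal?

4176

62036 = 1111001001010100
5370 = 0001010011111010
AND → 0001000001010000 = 4176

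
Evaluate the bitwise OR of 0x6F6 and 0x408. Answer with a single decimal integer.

0x6F6 = 11011110110
0x408 = 10000001000
 OR → 11011111110 = 1790

1790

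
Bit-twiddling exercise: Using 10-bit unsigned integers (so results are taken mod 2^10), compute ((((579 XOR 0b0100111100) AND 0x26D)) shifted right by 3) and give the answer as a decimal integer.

579 = 1001000011
0b0100111100 = 0100111100
→ XOR → 1101111111 = 895
0x26D = 1001101101
→ AND → 1001101101 = 621
→ shifted right by 3 → 0001001101 = 77

77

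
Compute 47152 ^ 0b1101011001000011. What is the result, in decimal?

28275

47152 = 1011100000110000
b = 1101011001000011
XOR → 0110111001110011 = 28275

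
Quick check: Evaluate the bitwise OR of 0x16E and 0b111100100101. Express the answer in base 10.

3951

0x16E = 000101101110
b = 111100100101
 OR → 111101101111 = 3951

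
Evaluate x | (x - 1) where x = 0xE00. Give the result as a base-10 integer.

4095

x = 111000000000 = 3584
x - 1 = 110111111111
OR    = 111111111111 = 4095
(x | (x - 1) sets all bits below the lowest set bit.)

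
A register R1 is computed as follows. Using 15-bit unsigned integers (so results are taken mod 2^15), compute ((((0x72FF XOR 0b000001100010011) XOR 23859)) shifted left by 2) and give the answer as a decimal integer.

0x72FF = 111001011111111
0b000001100010011 = 000001100010011
→ XOR → 111000111101100 = 29164
23859 = 101110100110011
→ XOR → 010110011011111 = 11487
→ shifted left by 2 (mod 2^15) → 011001101111100 = 13180

13180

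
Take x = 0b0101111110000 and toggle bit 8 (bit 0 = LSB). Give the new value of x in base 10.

2800

x = 0101111110000
bit 8 is currently 1; toggle it via x ^ (1 << 8) = x ^ 256
→ 0101011110000 = 2800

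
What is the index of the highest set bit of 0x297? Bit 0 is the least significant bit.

0x297 = 1010010111
The topmost 1 is at position 9 (since 2^9 = 512 ≤ 663 < 1024).

9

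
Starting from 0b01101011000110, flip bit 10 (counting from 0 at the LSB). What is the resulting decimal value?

x = 01101011000110
bit 10 is currently 0; toggle it via x ^ (1 << 10) = x ^ 1024
→ 01111011000110 = 7878

7878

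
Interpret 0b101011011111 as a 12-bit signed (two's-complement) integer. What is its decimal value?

pattern = 101011011111 (MSB is 1 ⇒ negative)
Invert: 010100100000, add 1 → 010100100001 = 1313, so the value is -1313.
(Equivalently: 2783 - 2^12 = 2783 - 4096 = -1313.)

-1313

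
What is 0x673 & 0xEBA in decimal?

1586

0x673 = 011001110011
0xEBA = 111010111010
AND → 011000110010 = 1586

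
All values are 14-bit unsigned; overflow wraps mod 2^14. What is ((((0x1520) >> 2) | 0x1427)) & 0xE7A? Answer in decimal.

1130

0x1520 = 01010100100000
→ >> 2 → 00010101001000 = 1352
0x1427 = 01010000100111
→ | → 01010101101111 = 5487
0xE7A = 00111001111010
→ & → 00010001101010 = 1130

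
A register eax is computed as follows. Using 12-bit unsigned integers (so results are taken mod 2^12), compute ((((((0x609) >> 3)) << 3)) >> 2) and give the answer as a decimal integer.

0x609 = 011000001001
→ >> 3 → 000011000001 = 193
→ << 3 (mod 2^12) → 011000001000 = 1544
→ >> 2 → 000110000010 = 386

386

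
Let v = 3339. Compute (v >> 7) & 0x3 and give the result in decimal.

2

v = 110100001011
Shift right by 7: 11010
Mask low 2 bits: 10 = 2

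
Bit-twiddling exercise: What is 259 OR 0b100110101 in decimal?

311

259 = 100000011
b = 100110101
 OR → 100110111 = 311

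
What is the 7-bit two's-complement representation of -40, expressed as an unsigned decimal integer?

88

40 in 7 bits: 0101000
Invert: 1010111
Add 1:  1011000 = 88
(Check: 2^7 - 40 = 128 - 40 = 88.)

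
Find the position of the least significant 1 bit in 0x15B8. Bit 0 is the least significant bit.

0x15B8 = 1010110111000
Trailing zeros: 3, so the lowest set bit is bit 3 (value 8).

3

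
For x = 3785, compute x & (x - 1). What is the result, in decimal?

3784

x = 111011001001 = 3785
x - 1 = 111011001000
AND   = 111011001000 = 3784
(x & (x - 1) clears the lowest set bit of x.)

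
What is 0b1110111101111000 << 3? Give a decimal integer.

490432

x = 0001110111101111000
shift left by 3 → 1110111101111000000 = 490432
(equivalently, 61304 × 2^3 = 61304 × 8)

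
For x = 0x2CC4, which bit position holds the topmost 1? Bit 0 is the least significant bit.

13

0x2CC4 = 10110011000100
The topmost 1 is at position 13 (since 2^13 = 8192 ≤ 11460 < 16384).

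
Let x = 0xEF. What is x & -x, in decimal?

x = 11101111 = 239
-x (two's complement) = …00010001
AND   = 00000001 = 1
(x & -x isolates the lowest set bit of x.)

1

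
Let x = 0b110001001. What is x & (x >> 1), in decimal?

x = 110001001 = 393
x>>1 = 011000100
AND  = 010000000 = 128
(x & (x >> 1) has a 1 wherever x has two consecutive 1 bits.)

128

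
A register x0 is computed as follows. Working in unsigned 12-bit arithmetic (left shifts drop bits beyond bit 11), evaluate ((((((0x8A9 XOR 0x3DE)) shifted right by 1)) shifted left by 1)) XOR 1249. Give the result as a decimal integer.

0x8A9 = 100010101001
0x3DE = 001111011110
→ XOR → 101101110111 = 2935
→ shifted right by 1 → 010110111011 = 1467
→ shifted left by 1 (mod 2^12) → 101101110110 = 2934
1249 = 010011100001
→ XOR → 111110010111 = 3991

3991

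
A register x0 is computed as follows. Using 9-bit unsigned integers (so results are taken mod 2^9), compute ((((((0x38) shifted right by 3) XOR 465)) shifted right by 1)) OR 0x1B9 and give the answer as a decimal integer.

507

0x38 = 000111000
→ shifted right by 3 → 000000111 = 7
465 = 111010001
→ XOR → 111010110 = 470
→ shifted right by 1 → 011101011 = 235
0x1B9 = 110111001
→ OR → 111111011 = 507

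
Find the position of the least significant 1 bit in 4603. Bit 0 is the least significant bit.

4603 = 1000111111011
Trailing zeros: 0, so the lowest set bit is bit 0 (value 1).

0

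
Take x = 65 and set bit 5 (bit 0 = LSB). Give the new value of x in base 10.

x = 00001000001
bit 5 is currently 0; set it via x | (1 << 5) = x | 32
→ 00001100001 = 97

97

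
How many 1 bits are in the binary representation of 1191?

6

1191 = 10010100111
Count the 1s: 1 + 1 + 1 + 1 + 1 + 1 = 6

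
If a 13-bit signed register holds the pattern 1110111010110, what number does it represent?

pattern = 1110111010110 (MSB is 1 ⇒ negative)
Invert: 0001000101001, add 1 → 0001000101010 = 554, so the value is -554.
(Equivalently: 7638 - 2^13 = 7638 - 8192 = -554.)

-554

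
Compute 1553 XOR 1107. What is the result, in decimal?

578

1553 = 11000010001
1107 = 10001010011
XOR → 01001000010 = 578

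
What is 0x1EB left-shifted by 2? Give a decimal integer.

0x1EB = 00111101011
shift left by 2 → 11110101100 = 1964
(equivalently, 491 × 2^2 = 491 × 4)

1964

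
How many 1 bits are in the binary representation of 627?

627 = 1001110011
Count the 1s: 1 + 1 + 1 + 1 + 1 + 1 = 6

6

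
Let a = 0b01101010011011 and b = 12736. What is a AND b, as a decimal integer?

4224

a = 01101010011011
12736 = 11000111000000
AND → 01000010000000 = 4224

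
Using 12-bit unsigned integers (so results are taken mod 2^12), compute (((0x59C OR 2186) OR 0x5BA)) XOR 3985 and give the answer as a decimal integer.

559

0x59C = 010110011100
2186 = 100010001010
→ OR → 110110011110 = 3486
0x5BA = 010110111010
→ OR → 110110111110 = 3518
3985 = 111110010001
→ XOR → 001000101111 = 559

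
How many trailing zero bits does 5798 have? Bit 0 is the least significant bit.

1

5798 = 1011010100110
Trailing zeros: 1, so the lowest set bit is bit 1 (value 2).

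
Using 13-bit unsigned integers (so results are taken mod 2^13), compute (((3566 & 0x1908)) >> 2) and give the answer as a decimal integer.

578

3566 = 0110111101110
0x1908 = 1100100001000
→ & → 0100100001000 = 2312
→ >> 2 → 0001001000010 = 578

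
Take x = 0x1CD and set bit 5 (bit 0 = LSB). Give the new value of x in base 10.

493

x = 000111001101
bit 5 is currently 0; set it via x | (1 << 5) = x | 32
→ 000111101101 = 493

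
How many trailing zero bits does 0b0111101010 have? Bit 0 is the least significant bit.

1

0b0111101010 = 111101010
Trailing zeros: 1, so the lowest set bit is bit 1 (value 2).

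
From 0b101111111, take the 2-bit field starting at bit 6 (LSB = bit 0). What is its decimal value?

v = 101111111
Shift right by 6: 101
Mask low 2 bits: 01 = 1

1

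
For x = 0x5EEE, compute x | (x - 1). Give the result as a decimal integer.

24303

x = 101111011101110 = 24302
x - 1 = 101111011101101
OR    = 101111011101111 = 24303
(x | (x - 1) sets all bits below the lowest set bit.)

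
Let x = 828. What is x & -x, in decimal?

4

x = 1100111100 = 828
-x (two's complement) = …0011000100
AND   = 0000000100 = 4
(x & -x isolates the lowest set bit of x.)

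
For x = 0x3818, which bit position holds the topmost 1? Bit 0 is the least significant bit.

0x3818 = 11100000011000
The topmost 1 is at position 13 (since 2^13 = 8192 ≤ 14360 < 16384).

13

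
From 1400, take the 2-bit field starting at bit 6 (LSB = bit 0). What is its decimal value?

1

v = 00010101111000
Shift right by 6: 00010101
Mask low 2 bits: 01 = 1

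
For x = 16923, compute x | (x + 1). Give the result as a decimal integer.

x = 100001000011011 = 16923
x + 1 = 100001000011100
OR    = 100001000011111 = 16927
(x | (x + 1) sets the lowest cleared bit.)

16927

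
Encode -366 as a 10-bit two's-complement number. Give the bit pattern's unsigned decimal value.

658

366 in 10 bits: 0101101110
Invert: 1010010001
Add 1:  1010010010 = 658
(Check: 2^10 - 366 = 1024 - 366 = 658.)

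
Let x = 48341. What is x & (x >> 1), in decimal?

x = 1011110011010101 = 48341
x>>1 = 0101111001101010
AND  = 0001110001000000 = 7232
(x & (x >> 1) has a 1 wherever x has two consecutive 1 bits.)

7232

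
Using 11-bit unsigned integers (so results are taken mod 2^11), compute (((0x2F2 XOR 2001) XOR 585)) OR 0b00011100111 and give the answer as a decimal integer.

2031

0x2F2 = 01011110010
2001 = 11111010001
→ XOR → 10100100011 = 1315
585 = 01001001001
→ XOR → 11101101010 = 1898
0b00011100111 = 00011100111
→ OR → 11111101111 = 2031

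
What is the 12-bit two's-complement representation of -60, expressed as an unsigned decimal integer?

4036

60 in 12 bits: 000000111100
Invert: 111111000011
Add 1:  111111000100 = 4036
(Check: 2^12 - 60 = 4096 - 60 = 4036.)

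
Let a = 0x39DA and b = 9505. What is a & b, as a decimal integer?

0x39DA = 11100111011010
9505 = 10010100100001
AND → 10000100000000 = 8448

8448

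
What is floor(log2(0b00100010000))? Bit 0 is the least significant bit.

0b00100010000 = 100010000
The topmost 1 is at position 8 (since 2^8 = 256 ≤ 272 < 512).

8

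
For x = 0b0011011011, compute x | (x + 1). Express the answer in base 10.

223

x = 11011011 = 219
x + 1 = 11011100
OR    = 11011111 = 223
(x | (x + 1) sets the lowest cleared bit.)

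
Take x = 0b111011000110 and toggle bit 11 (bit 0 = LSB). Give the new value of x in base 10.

1734

x = 111011000110
bit 11 is currently 1; toggle it via x ^ (1 << 11) = x ^ 2048
→ 011011000110 = 1734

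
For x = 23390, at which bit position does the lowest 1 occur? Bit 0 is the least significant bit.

1

23390 = 101101101011110
Trailing zeros: 1, so the lowest set bit is bit 1 (value 2).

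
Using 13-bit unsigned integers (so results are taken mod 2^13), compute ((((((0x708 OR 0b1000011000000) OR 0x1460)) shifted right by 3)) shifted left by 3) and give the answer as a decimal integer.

0x708 = 0011100001000
0b1000011000000 = 1000011000000
→ OR → 1011111001000 = 6088
0x1460 = 1010001100000
→ OR → 1011111101000 = 6120
→ shifted right by 3 → 0001011111101 = 765
→ shifted left by 3 (mod 2^13) → 1011111101000 = 6120

6120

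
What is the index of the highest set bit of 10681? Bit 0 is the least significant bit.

13

10681 = 10100110111001
The topmost 1 is at position 13 (since 2^13 = 8192 ≤ 10681 < 16384).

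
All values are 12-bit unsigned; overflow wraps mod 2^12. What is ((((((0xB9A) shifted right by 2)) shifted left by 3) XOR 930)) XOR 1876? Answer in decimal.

0xB9A = 101110011010
→ shifted right by 2 → 001011100110 = 742
→ shifted left by 3 (mod 2^12) → 011100110000 = 1840
930 = 001110100010
→ XOR → 010010010010 = 1170
1876 = 011101010100
→ XOR → 001111000110 = 966

966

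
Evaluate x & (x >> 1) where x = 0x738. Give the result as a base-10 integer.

792

x = 11100111000 = 1848
x>>1 = 01110011100
AND  = 01100011000 = 792
(x & (x >> 1) has a 1 wherever x has two consecutive 1 bits.)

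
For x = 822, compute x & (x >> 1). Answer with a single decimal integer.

274

x = 1100110110 = 822
x>>1 = 0110011011
AND  = 0100010010 = 274
(x & (x >> 1) has a 1 wherever x has two consecutive 1 bits.)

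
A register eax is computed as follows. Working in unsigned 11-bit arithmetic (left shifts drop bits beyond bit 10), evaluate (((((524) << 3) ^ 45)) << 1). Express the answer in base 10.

154

524 = 01000001100
→ << 3 (mod 2^11) → 00001100000 = 96
45 = 00000101101
→ ^ → 00001001101 = 77
→ << 1 (mod 2^11) → 00010011010 = 154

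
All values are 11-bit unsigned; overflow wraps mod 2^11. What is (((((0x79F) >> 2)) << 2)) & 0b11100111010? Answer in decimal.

0x79F = 11110011111
→ >> 2 → 00111100111 = 487
→ << 2 (mod 2^11) → 11110011100 = 1948
0b11100111010 = 11100111010
→ & → 11100011000 = 1816

1816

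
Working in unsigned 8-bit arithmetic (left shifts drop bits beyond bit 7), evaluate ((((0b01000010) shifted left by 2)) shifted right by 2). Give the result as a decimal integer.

0b01000010 = 01000010
→ shifted left by 2 (mod 2^8) → 00001000 = 8
→ shifted right by 2 → 00000010 = 2

2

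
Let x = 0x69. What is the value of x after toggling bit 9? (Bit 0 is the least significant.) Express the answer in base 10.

617

x = 0001101001
bit 9 is currently 0; toggle it via x ^ (1 << 9) = x ^ 512
→ 1001101001 = 617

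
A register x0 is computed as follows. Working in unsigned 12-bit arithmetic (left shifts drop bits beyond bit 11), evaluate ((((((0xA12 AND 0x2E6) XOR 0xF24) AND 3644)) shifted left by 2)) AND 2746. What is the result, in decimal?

144

0xA12 = 101000010010
0x2E6 = 001011100110
→ AND → 001000000010 = 514
0xF24 = 111100100100
→ XOR → 110100100110 = 3366
3644 = 111000111100
→ AND → 110000100100 = 3108
→ shifted left by 2 (mod 2^12) → 000010010000 = 144
2746 = 101010111010
→ AND → 000010010000 = 144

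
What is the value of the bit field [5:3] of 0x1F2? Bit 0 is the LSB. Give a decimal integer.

6

v = 111110010
Shift right by 3: 111110
Mask low 3 bits: 110 = 6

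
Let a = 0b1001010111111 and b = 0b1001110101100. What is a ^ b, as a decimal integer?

a = 1001010111111
b = 1001110101100
XOR → 0000100010011 = 275

275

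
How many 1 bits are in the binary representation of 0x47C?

6

0x47C = 10001111100
Count the 1s: 1 + 1 + 1 + 1 + 1 + 1 = 6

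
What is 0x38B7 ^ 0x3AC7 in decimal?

0x38B7 = 11100010110111
0x3AC7 = 11101011000111
XOR → 00001001110000 = 624

624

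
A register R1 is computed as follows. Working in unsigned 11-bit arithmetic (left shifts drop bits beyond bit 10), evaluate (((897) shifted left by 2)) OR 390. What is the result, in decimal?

897 = 01110000001
→ shifted left by 2 (mod 2^11) → 11000000100 = 1540
390 = 00110000110
→ OR → 11110000110 = 1926

1926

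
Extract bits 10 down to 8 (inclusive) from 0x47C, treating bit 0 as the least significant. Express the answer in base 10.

v = 0010001111100
Shift right by 8: 00100
Mask low 3 bits: 100 = 4

4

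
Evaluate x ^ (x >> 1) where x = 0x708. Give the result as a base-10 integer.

x = 11100001000 = 1800
x>>1 = 01110000100
XOR  = 10010001100 = 1164
(x ^ (x >> 1) gives the standard binary-reflected Gray code of x.)

1164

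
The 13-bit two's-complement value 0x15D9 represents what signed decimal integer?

pattern = 1010111011001 (MSB is 1 ⇒ negative)
Invert: 0101000100110, add 1 → 0101000100111 = 2599, so the value is -2599.
(Equivalently: 5593 - 2^13 = 5593 - 8192 = -2599.)

-2599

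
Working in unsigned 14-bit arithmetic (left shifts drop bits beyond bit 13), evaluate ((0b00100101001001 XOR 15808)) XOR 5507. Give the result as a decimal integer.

0b00100101001001 = 00100101001001
15808 = 11110111000000
→ XOR → 11010010001001 = 13449
5507 = 01010110000011
→ XOR → 10000100001010 = 8458

8458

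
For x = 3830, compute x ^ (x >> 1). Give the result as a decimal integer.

2445

x = 111011110110 = 3830
x>>1 = 011101111011
XOR  = 100110001101 = 2445
(x ^ (x >> 1) gives the standard binary-reflected Gray code of x.)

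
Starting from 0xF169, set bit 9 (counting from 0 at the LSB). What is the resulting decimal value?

62313

x = 1111000101101001
bit 9 is currently 0; set it via x | (1 << 9) = x | 512
→ 1111001101101001 = 62313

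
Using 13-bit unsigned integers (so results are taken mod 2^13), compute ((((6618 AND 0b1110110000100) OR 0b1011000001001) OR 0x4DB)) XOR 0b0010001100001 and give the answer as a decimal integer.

7098

6618 = 1100111011010
0b1110110000100 = 1110110000100
→ AND → 1100110000000 = 6528
0b1011000001001 = 1011000001001
→ OR → 1111110001001 = 8073
0x4DB = 0010011011011
→ OR → 1111111011011 = 8155
0b0010001100001 = 0010001100001
→ XOR → 1101110111010 = 7098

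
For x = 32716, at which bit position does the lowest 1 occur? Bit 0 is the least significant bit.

32716 = 111111111001100
Trailing zeros: 2, so the lowest set bit is bit 2 (value 4).

2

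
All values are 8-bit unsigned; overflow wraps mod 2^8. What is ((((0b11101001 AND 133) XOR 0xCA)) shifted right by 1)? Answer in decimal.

0b11101001 = 11101001
133 = 10000101
→ AND → 10000001 = 129
0xCA = 11001010
→ XOR → 01001011 = 75
→ shifted right by 1 → 00100101 = 37

37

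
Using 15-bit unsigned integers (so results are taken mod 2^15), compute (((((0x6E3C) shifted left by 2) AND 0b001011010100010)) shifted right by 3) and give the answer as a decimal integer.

532

0x6E3C = 110111000111100
→ shifted left by 2 (mod 2^15) → 011100011110000 = 14576
0b001011010100010 = 001011010100010
→ AND → 001000010100000 = 4256
→ shifted right by 3 → 000001000010100 = 532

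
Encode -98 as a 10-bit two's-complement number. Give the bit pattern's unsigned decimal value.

98 in 10 bits: 0001100010
Invert: 1110011101
Add 1:  1110011110 = 926
(Check: 2^10 - 98 = 1024 - 98 = 926.)

926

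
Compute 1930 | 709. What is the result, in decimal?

1930 = 11110001010
709 = 01011000101
 OR → 11111001111 = 1999

1999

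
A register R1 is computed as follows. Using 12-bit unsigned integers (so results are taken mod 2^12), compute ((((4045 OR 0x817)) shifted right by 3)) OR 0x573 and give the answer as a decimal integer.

1531

4045 = 111111001101
0x817 = 100000010111
→ OR → 111111011111 = 4063
→ shifted right by 3 → 000111111011 = 507
0x573 = 010101110011
→ OR → 010111111011 = 1531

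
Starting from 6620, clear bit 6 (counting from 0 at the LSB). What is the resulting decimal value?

x = 01100111011100
bit 6 is currently 1; clear it via x & ~(1 << 6) = x & ~64
→ 01100110011100 = 6556

6556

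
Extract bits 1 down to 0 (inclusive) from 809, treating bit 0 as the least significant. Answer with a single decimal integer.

v = 001100101001
Shift right by 0: 001100101001
Mask low 2 bits: 01 = 1

1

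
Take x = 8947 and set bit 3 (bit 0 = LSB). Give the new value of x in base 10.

x = 010001011110011
bit 3 is currently 0; set it via x | (1 << 3) = x | 8
→ 010001011111011 = 8955

8955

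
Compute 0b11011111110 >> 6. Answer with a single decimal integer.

x = 11011111110
shift right by 6 → 00000011011 = 27
(equivalently, floor(1790 / 64))

27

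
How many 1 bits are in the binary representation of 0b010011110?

5

n = 10011110
Count the 1s: 1 + 1 + 1 + 1 + 1 = 5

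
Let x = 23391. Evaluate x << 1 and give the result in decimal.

23391 = 0101101101011111
shift left by 1 → 1011011010111110 = 46782
(equivalently, 23391 × 2^1 = 23391 × 2)

46782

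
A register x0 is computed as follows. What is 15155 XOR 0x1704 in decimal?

15155 = 11101100110011
0x1704 = 01011100000100
XOR → 10110000110111 = 11319

11319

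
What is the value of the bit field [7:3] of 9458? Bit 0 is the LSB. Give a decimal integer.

v = 0010010011110010
Shift right by 3: 0010010011110
Mask low 5 bits: 11110 = 30

30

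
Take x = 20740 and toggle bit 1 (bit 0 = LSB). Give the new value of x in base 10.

20742

x = 101000100000100
bit 1 is currently 0; toggle it via x ^ (1 << 1) = x ^ 2
→ 101000100000110 = 20742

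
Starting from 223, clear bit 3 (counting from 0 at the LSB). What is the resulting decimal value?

215

x = 0011011111
bit 3 is currently 1; clear it via x & ~(1 << 3) = x & ~8
→ 0011010111 = 215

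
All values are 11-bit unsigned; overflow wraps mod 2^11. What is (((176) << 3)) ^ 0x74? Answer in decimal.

1524

176 = 00010110000
→ << 3 (mod 2^11) → 10110000000 = 1408
0x74 = 00001110100
→ ^ → 10111110100 = 1524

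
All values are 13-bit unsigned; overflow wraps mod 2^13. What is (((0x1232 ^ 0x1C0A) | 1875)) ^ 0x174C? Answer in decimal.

6199

0x1232 = 1001000110010
0x1C0A = 1110000001010
→ ^ → 0111000111000 = 3640
1875 = 0011101010011
→ | → 0111101111011 = 3963
0x174C = 1011101001100
→ ^ → 1100000110111 = 6199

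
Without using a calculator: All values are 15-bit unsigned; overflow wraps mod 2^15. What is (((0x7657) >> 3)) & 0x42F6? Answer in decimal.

0x7657 = 111011001010111
→ >> 3 → 000111011001010 = 3786
0x42F6 = 100001011110110
→ & → 000001011000010 = 706

706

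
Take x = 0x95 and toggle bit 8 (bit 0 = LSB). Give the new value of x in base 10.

x = 00010010101
bit 8 is currently 0; toggle it via x ^ (1 << 8) = x ^ 256
→ 00110010101 = 405

405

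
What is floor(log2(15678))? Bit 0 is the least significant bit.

13

15678 = 11110100111110
The topmost 1 is at position 13 (since 2^13 = 8192 ≤ 15678 < 16384).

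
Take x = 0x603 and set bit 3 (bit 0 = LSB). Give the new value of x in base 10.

1547

x = 011000000011
bit 3 is currently 0; set it via x | (1 << 3) = x | 8
→ 011000001011 = 1547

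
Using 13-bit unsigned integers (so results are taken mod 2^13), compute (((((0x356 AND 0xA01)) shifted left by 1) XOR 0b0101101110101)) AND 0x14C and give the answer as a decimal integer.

0x356 = 0001101010110
0xA01 = 0101000000001
→ AND → 0001000000000 = 512
→ shifted left by 1 (mod 2^13) → 0010000000000 = 1024
0b0101101110101 = 0101101110101
→ XOR → 0111101110101 = 3957
0x14C = 0000101001100
→ AND → 0000101000100 = 324

324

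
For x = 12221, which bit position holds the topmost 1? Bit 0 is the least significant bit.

13

12221 = 10111110111101
The topmost 1 is at position 13 (since 2^13 = 8192 ≤ 12221 < 16384).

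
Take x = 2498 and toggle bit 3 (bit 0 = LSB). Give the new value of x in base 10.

x = 100111000010
bit 3 is currently 0; toggle it via x ^ (1 << 3) = x ^ 8
→ 100111001010 = 2506

2506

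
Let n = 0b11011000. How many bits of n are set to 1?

n = 11011000
Count the 1s: 1 + 1 + 1 + 1 = 4

4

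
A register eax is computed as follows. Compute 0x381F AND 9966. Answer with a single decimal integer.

8206

0x381F = 11100000011111
9966 = 10011011101110
AND → 10000000001110 = 8206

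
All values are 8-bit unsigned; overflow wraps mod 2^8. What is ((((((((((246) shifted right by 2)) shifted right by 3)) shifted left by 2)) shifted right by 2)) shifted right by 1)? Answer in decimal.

246 = 11110110
→ shifted right by 2 → 00111101 = 61
→ shifted right by 3 → 00000111 = 7
→ shifted left by 2 (mod 2^8) → 00011100 = 28
→ shifted right by 2 → 00000111 = 7
→ shifted right by 1 → 00000011 = 3

3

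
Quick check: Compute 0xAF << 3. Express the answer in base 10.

1400

0xAF = 00010101111
shift left by 3 → 10101111000 = 1400
(equivalently, 175 × 2^3 = 175 × 8)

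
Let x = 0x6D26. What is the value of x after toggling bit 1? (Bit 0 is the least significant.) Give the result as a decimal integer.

27940

x = 110110100100110
bit 1 is currently 1; toggle it via x ^ (1 << 1) = x ^ 2
→ 110110100100100 = 27940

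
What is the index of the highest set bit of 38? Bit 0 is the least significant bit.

5

38 = 100110
The topmost 1 is at position 5 (since 2^5 = 32 ≤ 38 < 64).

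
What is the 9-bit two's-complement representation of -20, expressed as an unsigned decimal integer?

492

20 in 9 bits: 000010100
Invert: 111101011
Add 1:  111101100 = 492
(Check: 2^9 - 20 = 512 - 20 = 492.)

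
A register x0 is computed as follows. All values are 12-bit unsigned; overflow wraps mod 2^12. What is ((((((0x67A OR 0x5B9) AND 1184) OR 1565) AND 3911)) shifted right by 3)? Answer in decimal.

0x67A = 011001111010
0x5B9 = 010110111001
→ OR → 011111111011 = 2043
1184 = 010010100000
→ AND → 010010100000 = 1184
1565 = 011000011101
→ OR → 011010111101 = 1725
3911 = 111101000111
→ AND → 011000000101 = 1541
→ shifted right by 3 → 000011000000 = 192

192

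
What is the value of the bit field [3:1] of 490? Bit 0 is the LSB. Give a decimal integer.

v = 111101010
Shift right by 1: 11110101
Mask low 3 bits: 101 = 5

5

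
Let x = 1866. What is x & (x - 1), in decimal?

1864

x = 11101001010 = 1866
x - 1 = 11101001001
AND   = 11101001000 = 1864
(x & (x - 1) clears the lowest set bit of x.)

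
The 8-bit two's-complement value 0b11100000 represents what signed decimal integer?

pattern = 11100000 (MSB is 1 ⇒ negative)
Invert: 00011111, add 1 → 00100000 = 32, so the value is -32.
(Equivalently: 224 - 2^8 = 224 - 256 = -32.)

-32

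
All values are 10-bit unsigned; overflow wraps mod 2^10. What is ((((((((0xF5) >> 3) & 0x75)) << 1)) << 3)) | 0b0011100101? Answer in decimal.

0xF5 = 0011110101
→ >> 3 → 0000011110 = 30
0x75 = 0001110101
→ & → 0000010100 = 20
→ << 1 (mod 2^10) → 0000101000 = 40
→ << 3 (mod 2^10) → 0101000000 = 320
0b0011100101 = 0011100101
→ | → 0111100101 = 485

485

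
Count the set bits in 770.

3

770 = 1100000010
Count the 1s: 1 + 1 + 1 = 3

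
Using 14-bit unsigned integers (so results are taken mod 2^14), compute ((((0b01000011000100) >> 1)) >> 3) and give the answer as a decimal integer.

268

0b01000011000100 = 01000011000100
→ >> 1 → 00100001100010 = 2146
→ >> 3 → 00000100001100 = 268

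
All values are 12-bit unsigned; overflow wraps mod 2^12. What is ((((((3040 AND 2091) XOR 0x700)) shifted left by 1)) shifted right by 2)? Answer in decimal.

912

3040 = 101111100000
2091 = 100000101011
→ AND → 100000100000 = 2080
0x700 = 011100000000
→ XOR → 111100100000 = 3872
→ shifted left by 1 (mod 2^12) → 111001000000 = 3648
→ shifted right by 2 → 001110010000 = 912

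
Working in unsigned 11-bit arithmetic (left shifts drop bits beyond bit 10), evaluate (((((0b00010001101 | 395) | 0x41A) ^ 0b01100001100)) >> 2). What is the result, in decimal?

420

0b00010001101 = 00010001101
395 = 00110001011
→ | → 00110001111 = 399
0x41A = 10000011010
→ | → 10110011111 = 1439
0b01100001100 = 01100001100
→ ^ → 11010010011 = 1683
→ >> 2 → 00110100100 = 420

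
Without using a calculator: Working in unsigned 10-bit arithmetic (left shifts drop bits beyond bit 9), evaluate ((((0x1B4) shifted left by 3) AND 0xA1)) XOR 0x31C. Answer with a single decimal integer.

956

0x1B4 = 0110110100
→ shifted left by 3 (mod 2^10) → 0110100000 = 416
0xA1 = 0010100001
→ AND → 0010100000 = 160
0x31C = 1100011100
→ XOR → 1110111100 = 956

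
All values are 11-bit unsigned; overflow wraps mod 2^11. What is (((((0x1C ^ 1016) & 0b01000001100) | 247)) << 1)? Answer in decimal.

0x1C = 00000011100
1016 = 01111111000
→ ^ → 01111100100 = 996
0b01000001100 = 01000001100
→ & → 01000000100 = 516
247 = 00011110111
→ | → 01011110111 = 759
→ << 1 (mod 2^11) → 10111101110 = 1518

1518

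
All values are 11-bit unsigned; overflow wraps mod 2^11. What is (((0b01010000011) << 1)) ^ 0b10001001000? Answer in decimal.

334

0b01010000011 = 01010000011
→ << 1 (mod 2^11) → 10100000110 = 1286
0b10001001000 = 10001001000
→ ^ → 00101001110 = 334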